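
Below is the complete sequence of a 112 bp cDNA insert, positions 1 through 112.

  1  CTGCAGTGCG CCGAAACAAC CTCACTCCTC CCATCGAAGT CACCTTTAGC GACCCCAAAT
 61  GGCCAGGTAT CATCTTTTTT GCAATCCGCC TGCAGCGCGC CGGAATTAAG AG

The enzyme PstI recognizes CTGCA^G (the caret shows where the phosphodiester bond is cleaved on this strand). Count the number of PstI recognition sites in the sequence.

2

CTGCAG occurs starting at positions 1, 90.
PstI cuts at 2 sites.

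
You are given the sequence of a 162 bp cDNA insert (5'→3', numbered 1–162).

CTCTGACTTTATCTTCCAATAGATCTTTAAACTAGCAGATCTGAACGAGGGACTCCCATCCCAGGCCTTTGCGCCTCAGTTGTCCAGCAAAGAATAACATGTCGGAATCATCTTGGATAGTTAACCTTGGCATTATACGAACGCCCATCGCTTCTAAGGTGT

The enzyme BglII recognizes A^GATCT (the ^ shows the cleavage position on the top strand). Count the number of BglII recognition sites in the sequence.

2

AGATCT occurs starting at positions 21, 37.
BglII cuts at 2 sites.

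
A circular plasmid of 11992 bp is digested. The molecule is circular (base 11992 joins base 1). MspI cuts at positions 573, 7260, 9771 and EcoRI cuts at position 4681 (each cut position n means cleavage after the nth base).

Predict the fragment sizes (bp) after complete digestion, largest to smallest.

Combined cut positions (sorted): 573, 4681, 7260, 9771.
Circular molecule, 4 cuts → 4 fragments:
  4681 − 573 = 4108 bp
  7260 − 4681 = 2579 bp
  9771 − 7260 = 2511 bp
  wrap: 11992 − 9771 + 573 = 2794 bp
Sorted largest to smallest: 4108, 2794, 2579, 2511 bp.

4108, 2794, 2579, 2511 bp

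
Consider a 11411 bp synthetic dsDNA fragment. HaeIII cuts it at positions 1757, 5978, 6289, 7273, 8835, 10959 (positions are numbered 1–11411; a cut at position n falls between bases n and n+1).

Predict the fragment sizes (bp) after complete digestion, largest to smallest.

4221, 2124, 1757, 1562, 984, 452, 311 bp

Linear molecule, 6 cuts → 7 fragments:
  1757 − 0 = 1757 bp
  5978 − 1757 = 4221 bp
  6289 − 5978 = 311 bp
  7273 − 6289 = 984 bp
  8835 − 7273 = 1562 bp
  10959 − 8835 = 2124 bp
  11411 − 10959 = 452 bp
Sorted largest to smallest: 4221, 2124, 1757, 1562, 984, 452, 311 bp.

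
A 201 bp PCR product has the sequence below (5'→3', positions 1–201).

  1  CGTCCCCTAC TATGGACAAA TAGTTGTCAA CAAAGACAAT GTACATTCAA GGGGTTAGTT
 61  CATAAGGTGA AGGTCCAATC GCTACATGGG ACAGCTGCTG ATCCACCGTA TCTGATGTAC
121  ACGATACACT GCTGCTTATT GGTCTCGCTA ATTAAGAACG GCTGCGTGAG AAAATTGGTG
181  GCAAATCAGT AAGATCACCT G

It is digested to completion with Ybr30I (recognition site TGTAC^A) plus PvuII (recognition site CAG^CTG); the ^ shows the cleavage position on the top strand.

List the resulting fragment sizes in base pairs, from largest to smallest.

Ybr30I sites (TGTACA) start at positions 40, 116.
Ybr30I cuts after base 5 of each site (before the last base), so after positions 44, 120.
The PvuII site (CAGCTG) starts at position 92.
PvuII cuts after base 3 of each site, so after position 94.
Combined cut positions: 44, 94, 120.
Linear molecule, 3 cuts → 4 fragments:
  1–44 → 44 bp
  45–94 → 50 bp
  95–120 → 26 bp
  121–201 → 81 bp
Sorted largest to smallest: 81, 50, 44, 26 bp.

81, 50, 44, 26 bp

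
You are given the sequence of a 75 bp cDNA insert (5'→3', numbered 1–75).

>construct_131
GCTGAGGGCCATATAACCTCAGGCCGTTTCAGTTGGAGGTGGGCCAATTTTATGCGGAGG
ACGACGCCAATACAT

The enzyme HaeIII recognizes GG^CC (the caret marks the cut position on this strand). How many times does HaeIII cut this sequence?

GGCC occurs starting at positions 7, 22, 42.
HaeIII cuts at 3 sites.

3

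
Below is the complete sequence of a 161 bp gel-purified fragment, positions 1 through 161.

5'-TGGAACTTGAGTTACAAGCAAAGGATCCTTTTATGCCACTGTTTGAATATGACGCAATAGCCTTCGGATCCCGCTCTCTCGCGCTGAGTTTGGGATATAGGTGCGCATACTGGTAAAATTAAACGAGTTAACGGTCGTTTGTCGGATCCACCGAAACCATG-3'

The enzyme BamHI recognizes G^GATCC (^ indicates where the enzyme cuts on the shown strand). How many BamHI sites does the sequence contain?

3

GGATCC occurs starting at positions 23, 66, 144.
BamHI cuts at 3 sites.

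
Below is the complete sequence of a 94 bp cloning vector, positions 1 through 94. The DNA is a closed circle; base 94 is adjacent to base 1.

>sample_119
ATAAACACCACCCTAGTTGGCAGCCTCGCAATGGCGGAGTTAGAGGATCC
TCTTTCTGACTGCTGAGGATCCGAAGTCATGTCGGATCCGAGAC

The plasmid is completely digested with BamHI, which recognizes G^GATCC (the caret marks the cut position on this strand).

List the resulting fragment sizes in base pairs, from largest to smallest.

BamHI sites (GGATCC) start at positions 45, 67, 84.
BamHI cuts after the first base of each site, so after positions 45, 67, 84.
Circular molecule, 3 cuts → 3 fragments:
  46–67 → 22 bp
  68–84 → 17 bp
  85–94 then 1–45 → 10 + 45 = 55 bp
Sorted largest to smallest: 55, 22, 17 bp.

55, 22, 17 bp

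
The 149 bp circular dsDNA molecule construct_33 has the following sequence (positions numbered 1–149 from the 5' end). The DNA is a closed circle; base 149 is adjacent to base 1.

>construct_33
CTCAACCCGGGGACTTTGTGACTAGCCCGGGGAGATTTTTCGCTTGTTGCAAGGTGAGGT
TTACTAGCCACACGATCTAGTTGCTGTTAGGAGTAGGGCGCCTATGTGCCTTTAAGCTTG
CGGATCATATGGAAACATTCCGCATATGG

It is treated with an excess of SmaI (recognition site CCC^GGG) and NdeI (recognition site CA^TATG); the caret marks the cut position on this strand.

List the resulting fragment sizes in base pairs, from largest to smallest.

99, 20, 17, 13 bp

SmaI sites (CCCGGG) start at positions 6, 26.
SmaI cuts after base 3 of each site, so after positions 8, 28.
NdeI sites (CATATG) start at positions 126, 143.
NdeI cuts after base 2 of each site, so after positions 127, 144.
Combined cut positions: 8, 28, 127, 144.
Circular molecule, 4 cuts → 4 fragments:
  9–28 → 20 bp
  29–127 → 99 bp
  128–144 → 17 bp
  145–149 then 1–8 → 5 + 8 = 13 bp
Sorted largest to smallest: 99, 20, 17, 13 bp.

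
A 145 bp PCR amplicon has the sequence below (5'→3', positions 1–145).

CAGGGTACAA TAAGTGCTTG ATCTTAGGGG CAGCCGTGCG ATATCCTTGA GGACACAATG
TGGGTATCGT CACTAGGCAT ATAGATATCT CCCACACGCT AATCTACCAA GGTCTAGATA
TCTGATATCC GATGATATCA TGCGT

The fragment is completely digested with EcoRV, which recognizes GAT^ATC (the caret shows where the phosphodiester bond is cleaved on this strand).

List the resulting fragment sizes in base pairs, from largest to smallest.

44, 42, 33, 10, 9, 7 bp

EcoRV sites (GATATC) start at positions 40, 84, 117, 124, 134.
EcoRV cuts after base 3 of each site, so after positions 42, 86, 119, 126, 136.
Linear molecule, 5 cuts → 6 fragments:
  1–42 → 42 bp
  43–86 → 44 bp
  87–119 → 33 bp
  120–126 → 7 bp
  127–136 → 10 bp
  137–145 → 9 bp
Sorted largest to smallest: 44, 42, 33, 10, 9, 7 bp.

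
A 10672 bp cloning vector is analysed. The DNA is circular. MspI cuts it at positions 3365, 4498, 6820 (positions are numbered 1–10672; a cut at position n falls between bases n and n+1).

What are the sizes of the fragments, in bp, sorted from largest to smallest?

Circular molecule, 3 cuts → 3 fragments:
  4498 − 3365 = 1133 bp
  6820 − 4498 = 2322 bp
  wrap: 10672 − 6820 + 3365 = 7217 bp
Sorted largest to smallest: 7217, 2322, 1133 bp.

7217, 2322, 1133 bp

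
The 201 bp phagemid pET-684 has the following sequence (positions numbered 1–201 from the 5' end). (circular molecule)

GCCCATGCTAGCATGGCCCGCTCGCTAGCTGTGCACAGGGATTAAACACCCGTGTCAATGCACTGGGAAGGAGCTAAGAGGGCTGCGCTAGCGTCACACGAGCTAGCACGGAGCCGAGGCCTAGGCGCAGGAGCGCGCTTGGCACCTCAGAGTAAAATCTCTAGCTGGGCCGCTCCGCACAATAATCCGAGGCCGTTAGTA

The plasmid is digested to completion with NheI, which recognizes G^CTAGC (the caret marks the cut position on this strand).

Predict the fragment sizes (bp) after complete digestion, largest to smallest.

106, 63, 17, 15 bp

NheI sites (GCTAGC) start at positions 7, 24, 87, 102.
NheI cuts after the first base of each site, so after positions 7, 24, 87, 102.
Circular molecule, 4 cuts → 4 fragments:
  8–24 → 17 bp
  25–87 → 63 bp
  88–102 → 15 bp
  103–201 then 1–7 → 99 + 7 = 106 bp
Sorted largest to smallest: 106, 63, 17, 15 bp.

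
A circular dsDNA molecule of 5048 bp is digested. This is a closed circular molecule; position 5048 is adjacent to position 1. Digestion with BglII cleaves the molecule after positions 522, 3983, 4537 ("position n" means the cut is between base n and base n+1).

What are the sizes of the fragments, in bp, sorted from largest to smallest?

3461, 1033, 554 bp

Circular molecule, 3 cuts → 3 fragments:
  3983 − 522 = 3461 bp
  4537 − 3983 = 554 bp
  wrap: 5048 − 4537 + 522 = 1033 bp
Sorted largest to smallest: 3461, 1033, 554 bp.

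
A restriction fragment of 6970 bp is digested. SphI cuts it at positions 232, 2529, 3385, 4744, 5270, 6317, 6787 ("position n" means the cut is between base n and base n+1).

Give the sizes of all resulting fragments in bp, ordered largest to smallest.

2297, 1359, 1047, 856, 526, 470, 232, 183 bp

Linear molecule, 7 cuts → 8 fragments:
  232 − 0 = 232 bp
  2529 − 232 = 2297 bp
  3385 − 2529 = 856 bp
  4744 − 3385 = 1359 bp
  5270 − 4744 = 526 bp
  6317 − 5270 = 1047 bp
  6787 − 6317 = 470 bp
  6970 − 6787 = 183 bp
Sorted largest to smallest: 2297, 1359, 1047, 856, 526, 470, 232, 183 bp.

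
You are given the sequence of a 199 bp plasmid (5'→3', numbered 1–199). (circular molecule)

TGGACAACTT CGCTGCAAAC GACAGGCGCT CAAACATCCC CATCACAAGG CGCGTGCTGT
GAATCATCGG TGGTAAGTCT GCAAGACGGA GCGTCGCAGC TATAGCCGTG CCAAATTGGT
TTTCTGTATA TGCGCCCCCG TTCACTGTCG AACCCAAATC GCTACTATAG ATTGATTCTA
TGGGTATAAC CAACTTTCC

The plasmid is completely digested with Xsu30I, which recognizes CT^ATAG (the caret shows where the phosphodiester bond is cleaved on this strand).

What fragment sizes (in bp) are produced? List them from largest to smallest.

134, 65 bp

Xsu30I sites (CTATAG) start at positions 100, 165.
Xsu30I cuts after base 2 of each site, so after positions 101, 166.
Circular molecule, 2 cuts → 2 fragments:
  102–166 → 65 bp
  167–199 then 1–101 → 33 + 101 = 134 bp
Sorted largest to smallest: 134, 65 bp.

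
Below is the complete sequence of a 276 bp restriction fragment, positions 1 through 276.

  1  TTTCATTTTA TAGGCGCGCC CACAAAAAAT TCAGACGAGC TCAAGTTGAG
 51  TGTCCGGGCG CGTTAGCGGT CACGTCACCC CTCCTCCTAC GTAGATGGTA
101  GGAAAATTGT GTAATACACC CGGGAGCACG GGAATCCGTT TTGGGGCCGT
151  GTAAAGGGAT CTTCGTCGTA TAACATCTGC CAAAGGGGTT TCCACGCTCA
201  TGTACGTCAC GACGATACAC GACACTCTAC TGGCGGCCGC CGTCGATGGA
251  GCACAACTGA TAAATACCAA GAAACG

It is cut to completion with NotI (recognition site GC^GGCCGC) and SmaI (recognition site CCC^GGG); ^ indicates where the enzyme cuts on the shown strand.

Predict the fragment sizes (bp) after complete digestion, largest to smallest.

The NotI site (GCGGCCGC) starts at position 233.
NotI cuts after base 2 of each site, so after position 234.
The SmaI site (CCCGGG) starts at position 119.
SmaI cuts after base 3 of each site, so after position 121.
Combined cut positions: 121, 234.
Linear molecule, 2 cuts → 3 fragments:
  1–121 → 121 bp
  122–234 → 113 bp
  235–276 → 42 bp
Sorted largest to smallest: 121, 113, 42 bp.

121, 113, 42 bp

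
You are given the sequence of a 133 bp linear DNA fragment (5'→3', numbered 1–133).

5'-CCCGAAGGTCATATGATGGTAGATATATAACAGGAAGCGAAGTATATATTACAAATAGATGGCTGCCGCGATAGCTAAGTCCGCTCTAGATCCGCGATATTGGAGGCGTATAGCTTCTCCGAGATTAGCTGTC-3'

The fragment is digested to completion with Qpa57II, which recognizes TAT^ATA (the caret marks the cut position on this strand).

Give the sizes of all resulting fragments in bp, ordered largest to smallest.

Qpa57II sites (TATATA) start at positions 24, 43.
Qpa57II cuts after base 3 of each site, so after positions 26, 45.
Linear molecule, 2 cuts → 3 fragments:
  1–26 → 26 bp
  27–45 → 19 bp
  46–133 → 88 bp
Sorted largest to smallest: 88, 26, 19 bp.

88, 26, 19 bp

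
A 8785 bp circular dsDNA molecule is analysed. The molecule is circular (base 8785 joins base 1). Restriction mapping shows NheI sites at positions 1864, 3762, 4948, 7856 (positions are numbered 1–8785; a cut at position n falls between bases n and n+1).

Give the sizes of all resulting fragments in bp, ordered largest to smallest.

2908, 2793, 1898, 1186 bp

Circular molecule, 4 cuts → 4 fragments:
  3762 − 1864 = 1898 bp
  4948 − 3762 = 1186 bp
  7856 − 4948 = 2908 bp
  wrap: 8785 − 7856 + 1864 = 2793 bp
Sorted largest to smallest: 2908, 2793, 1898, 1186 bp.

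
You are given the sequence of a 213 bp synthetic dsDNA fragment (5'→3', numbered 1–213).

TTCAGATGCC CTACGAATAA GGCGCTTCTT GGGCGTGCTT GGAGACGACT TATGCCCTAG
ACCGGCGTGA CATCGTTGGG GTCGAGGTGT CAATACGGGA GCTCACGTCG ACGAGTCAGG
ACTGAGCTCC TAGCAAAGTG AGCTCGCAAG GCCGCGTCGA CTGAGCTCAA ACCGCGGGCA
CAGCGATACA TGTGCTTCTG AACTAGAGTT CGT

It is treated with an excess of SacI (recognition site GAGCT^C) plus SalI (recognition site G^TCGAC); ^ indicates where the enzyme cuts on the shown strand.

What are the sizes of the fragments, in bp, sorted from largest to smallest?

SacI sites (GAGCTC) start at positions 99, 124, 140, 163.
SacI cuts after base 5 of each site (before the last base), so after positions 103, 128, 144, 167.
SalI sites (GTCGAC) start at positions 107, 156.
SalI cuts after the first base of each site, so after positions 107, 156.
Combined cut positions: 103, 107, 128, 144, 156, 167.
Linear molecule, 6 cuts → 7 fragments:
  1–103 → 103 bp
  104–107 → 4 bp
  108–128 → 21 bp
  129–144 → 16 bp
  145–156 → 12 bp
  157–167 → 11 bp
  168–213 → 46 bp
Sorted largest to smallest: 103, 46, 21, 16, 12, 11, 4 bp.

103, 46, 21, 16, 12, 11, 4 bp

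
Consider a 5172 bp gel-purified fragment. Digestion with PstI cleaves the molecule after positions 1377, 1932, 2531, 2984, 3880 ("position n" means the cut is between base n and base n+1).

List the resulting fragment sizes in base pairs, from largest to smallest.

1377, 1292, 896, 599, 555, 453 bp

Linear molecule, 5 cuts → 6 fragments:
  1377 − 0 = 1377 bp
  1932 − 1377 = 555 bp
  2531 − 1932 = 599 bp
  2984 − 2531 = 453 bp
  3880 − 2984 = 896 bp
  5172 − 3880 = 1292 bp
Sorted largest to smallest: 1377, 1292, 896, 599, 555, 453 bp.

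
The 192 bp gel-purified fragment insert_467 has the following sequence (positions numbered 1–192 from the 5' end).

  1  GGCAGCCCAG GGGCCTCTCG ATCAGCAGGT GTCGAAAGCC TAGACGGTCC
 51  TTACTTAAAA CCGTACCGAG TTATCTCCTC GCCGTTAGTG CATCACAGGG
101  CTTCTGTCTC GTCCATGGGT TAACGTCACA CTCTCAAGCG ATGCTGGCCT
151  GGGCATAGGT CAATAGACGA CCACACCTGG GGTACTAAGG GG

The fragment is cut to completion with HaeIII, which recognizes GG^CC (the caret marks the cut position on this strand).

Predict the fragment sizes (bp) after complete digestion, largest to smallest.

134, 45, 13 bp

HaeIII sites (GGCC) start at positions 12, 146.
HaeIII cuts after base 2 of each site, so after positions 13, 147.
Linear molecule, 2 cuts → 3 fragments:
  1–13 → 13 bp
  14–147 → 134 bp
  148–192 → 45 bp
Sorted largest to smallest: 134, 45, 13 bp.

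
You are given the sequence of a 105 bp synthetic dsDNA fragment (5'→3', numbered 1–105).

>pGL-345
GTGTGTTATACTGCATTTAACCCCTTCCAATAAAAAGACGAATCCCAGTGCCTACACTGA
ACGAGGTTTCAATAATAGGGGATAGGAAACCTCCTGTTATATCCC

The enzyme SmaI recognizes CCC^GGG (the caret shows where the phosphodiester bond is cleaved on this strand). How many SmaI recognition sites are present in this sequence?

No occurrence of CCCGGG is present in the sequence.
SmaI does not cut: 0 sites.

0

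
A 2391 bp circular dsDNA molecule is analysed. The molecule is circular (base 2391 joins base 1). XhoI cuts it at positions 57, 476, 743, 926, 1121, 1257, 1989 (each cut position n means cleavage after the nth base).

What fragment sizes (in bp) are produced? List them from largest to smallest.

Circular molecule, 7 cuts → 7 fragments:
  476 − 57 = 419 bp
  743 − 476 = 267 bp
  926 − 743 = 183 bp
  1121 − 926 = 195 bp
  1257 − 1121 = 136 bp
  1989 − 1257 = 732 bp
  wrap: 2391 − 1989 + 57 = 459 bp
Sorted largest to smallest: 732, 459, 419, 267, 195, 183, 136 bp.

732, 459, 419, 267, 195, 183, 136 bp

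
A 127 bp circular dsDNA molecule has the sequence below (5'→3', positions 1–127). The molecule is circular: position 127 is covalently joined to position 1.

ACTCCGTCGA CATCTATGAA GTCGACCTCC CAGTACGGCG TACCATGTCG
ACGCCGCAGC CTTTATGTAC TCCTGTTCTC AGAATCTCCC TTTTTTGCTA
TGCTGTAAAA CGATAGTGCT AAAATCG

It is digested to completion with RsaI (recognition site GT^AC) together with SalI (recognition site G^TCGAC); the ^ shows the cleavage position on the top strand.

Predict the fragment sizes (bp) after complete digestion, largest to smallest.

RsaI sites (GTAC) start at positions 33, 40, 67.
RsaI cuts after base 2 of each site, so after positions 34, 41, 68.
SalI sites (GTCGAC) start at positions 6, 21, 47.
SalI cuts after the first base of each site, so after positions 6, 21, 47.
Combined cut positions: 6, 21, 34, 41, 47, 68.
Circular molecule, 6 cuts → 6 fragments:
  7–21 → 15 bp
  22–34 → 13 bp
  35–41 → 7 bp
  42–47 → 6 bp
  48–68 → 21 bp
  69–127 then 1–6 → 59 + 6 = 65 bp
Sorted largest to smallest: 65, 21, 15, 13, 7, 6 bp.

65, 21, 15, 13, 7, 6 bp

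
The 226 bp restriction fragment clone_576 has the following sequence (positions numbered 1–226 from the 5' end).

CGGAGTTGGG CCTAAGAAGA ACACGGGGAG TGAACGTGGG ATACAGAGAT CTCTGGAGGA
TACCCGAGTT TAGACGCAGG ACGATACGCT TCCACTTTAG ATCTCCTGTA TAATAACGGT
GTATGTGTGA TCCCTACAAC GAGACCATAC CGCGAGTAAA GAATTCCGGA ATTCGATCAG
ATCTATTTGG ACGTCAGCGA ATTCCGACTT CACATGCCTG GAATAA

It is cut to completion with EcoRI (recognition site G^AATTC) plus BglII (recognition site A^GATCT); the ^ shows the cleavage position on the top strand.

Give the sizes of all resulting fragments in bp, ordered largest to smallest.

62, 52, 47, 27, 20, 10, 8 bp

EcoRI sites (GAATTC) start at positions 161, 169, 199.
EcoRI cuts after the first base of each site, so after positions 161, 169, 199.
BglII sites (AGATCT) start at positions 47, 99, 179.
BglII cuts after the first base of each site, so after positions 47, 99, 179.
Combined cut positions: 47, 99, 161, 169, 179, 199.
Linear molecule, 6 cuts → 7 fragments:
  1–47 → 47 bp
  48–99 → 52 bp
  100–161 → 62 bp
  162–169 → 8 bp
  170–179 → 10 bp
  180–199 → 20 bp
  200–226 → 27 bp
Sorted largest to smallest: 62, 52, 47, 27, 20, 10, 8 bp.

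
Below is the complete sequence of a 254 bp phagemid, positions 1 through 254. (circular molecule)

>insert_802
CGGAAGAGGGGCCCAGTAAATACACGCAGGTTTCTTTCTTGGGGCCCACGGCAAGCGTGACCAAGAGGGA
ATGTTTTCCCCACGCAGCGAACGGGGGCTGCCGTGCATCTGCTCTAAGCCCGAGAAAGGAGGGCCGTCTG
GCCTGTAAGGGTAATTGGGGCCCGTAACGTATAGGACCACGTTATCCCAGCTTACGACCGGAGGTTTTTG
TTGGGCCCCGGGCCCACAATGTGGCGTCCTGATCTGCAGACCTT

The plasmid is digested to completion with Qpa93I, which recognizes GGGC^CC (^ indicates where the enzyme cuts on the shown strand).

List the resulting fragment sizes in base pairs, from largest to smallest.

116, 55, 43, 33, 7 bp

Qpa93I sites (GGGCCC) start at positions 9, 42, 158, 213, 220.
Qpa93I cuts after base 4 of each site, so after positions 12, 45, 161, 216, 223.
Circular molecule, 5 cuts → 5 fragments:
  13–45 → 33 bp
  46–161 → 116 bp
  162–216 → 55 bp
  217–223 → 7 bp
  224–254 then 1–12 → 31 + 12 = 43 bp
Sorted largest to smallest: 116, 55, 43, 33, 7 bp.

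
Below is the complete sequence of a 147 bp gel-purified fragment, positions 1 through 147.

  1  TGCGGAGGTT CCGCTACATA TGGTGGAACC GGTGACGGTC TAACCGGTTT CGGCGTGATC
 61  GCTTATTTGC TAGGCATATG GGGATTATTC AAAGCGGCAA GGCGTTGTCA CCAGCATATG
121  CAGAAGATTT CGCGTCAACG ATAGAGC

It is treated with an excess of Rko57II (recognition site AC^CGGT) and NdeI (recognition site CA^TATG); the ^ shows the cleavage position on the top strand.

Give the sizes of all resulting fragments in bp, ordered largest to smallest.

Rko57II sites (ACCGGT) start at positions 28, 43.
Rko57II cuts after base 2 of each site, so after positions 29, 44.
NdeI sites (CATATG) start at positions 17, 75, 115.
NdeI cuts after base 2 of each site, so after positions 18, 76, 116.
Combined cut positions: 18, 29, 44, 76, 116.
Linear molecule, 5 cuts → 6 fragments:
  1–18 → 18 bp
  19–29 → 11 bp
  30–44 → 15 bp
  45–76 → 32 bp
  77–116 → 40 bp
  117–147 → 31 bp
Sorted largest to smallest: 40, 32, 31, 18, 15, 11 bp.

40, 32, 31, 18, 15, 11 bp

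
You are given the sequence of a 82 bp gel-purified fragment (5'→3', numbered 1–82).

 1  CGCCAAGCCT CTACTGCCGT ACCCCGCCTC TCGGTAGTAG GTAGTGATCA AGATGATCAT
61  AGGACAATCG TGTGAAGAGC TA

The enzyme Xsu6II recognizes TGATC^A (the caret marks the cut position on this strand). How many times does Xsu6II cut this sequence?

2

TGATCA occurs starting at positions 45, 54.
Xsu6II cuts at 2 sites.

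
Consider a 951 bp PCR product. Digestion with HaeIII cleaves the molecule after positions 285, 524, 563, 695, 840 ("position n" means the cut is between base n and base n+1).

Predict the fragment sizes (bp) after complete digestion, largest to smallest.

285, 239, 145, 132, 111, 39 bp

Linear molecule, 5 cuts → 6 fragments:
  285 − 0 = 285 bp
  524 − 285 = 239 bp
  563 − 524 = 39 bp
  695 − 563 = 132 bp
  840 − 695 = 145 bp
  951 − 840 = 111 bp
Sorted largest to smallest: 285, 239, 145, 132, 111, 39 bp.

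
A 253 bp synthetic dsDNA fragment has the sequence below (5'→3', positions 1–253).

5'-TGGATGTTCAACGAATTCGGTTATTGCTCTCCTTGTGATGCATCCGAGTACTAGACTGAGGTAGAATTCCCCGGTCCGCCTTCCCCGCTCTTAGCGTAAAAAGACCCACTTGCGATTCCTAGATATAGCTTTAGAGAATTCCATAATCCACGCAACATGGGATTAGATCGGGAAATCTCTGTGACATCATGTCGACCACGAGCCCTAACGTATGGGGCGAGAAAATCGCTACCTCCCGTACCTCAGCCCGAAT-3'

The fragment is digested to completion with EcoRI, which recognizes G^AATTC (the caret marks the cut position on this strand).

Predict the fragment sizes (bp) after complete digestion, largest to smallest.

EcoRI sites (GAATTC) start at positions 13, 64, 136.
EcoRI cuts after the first base of each site, so after positions 13, 64, 136.
Linear molecule, 3 cuts → 4 fragments:
  1–13 → 13 bp
  14–64 → 51 bp
  65–136 → 72 bp
  137–253 → 117 bp
Sorted largest to smallest: 117, 72, 51, 13 bp.

117, 72, 51, 13 bp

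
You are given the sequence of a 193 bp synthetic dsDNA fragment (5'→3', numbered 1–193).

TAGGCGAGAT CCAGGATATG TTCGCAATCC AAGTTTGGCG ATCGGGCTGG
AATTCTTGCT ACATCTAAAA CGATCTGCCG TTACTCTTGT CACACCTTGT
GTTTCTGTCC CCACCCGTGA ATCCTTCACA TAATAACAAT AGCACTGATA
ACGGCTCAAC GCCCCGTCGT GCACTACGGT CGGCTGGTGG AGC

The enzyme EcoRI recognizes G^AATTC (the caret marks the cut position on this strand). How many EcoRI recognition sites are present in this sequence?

1

GAATTC occurs starting at position 50.
EcoRI cuts at 1 site.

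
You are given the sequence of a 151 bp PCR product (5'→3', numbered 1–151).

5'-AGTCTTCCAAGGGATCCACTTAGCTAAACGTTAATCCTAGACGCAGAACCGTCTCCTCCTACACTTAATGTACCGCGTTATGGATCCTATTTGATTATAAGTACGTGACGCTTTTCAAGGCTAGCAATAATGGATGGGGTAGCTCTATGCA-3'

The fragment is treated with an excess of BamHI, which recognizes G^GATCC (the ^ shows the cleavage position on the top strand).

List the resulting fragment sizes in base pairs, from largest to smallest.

70, 69, 12 bp

BamHI sites (GGATCC) start at positions 12, 82.
BamHI cuts after the first base of each site, so after positions 12, 82.
Linear molecule, 2 cuts → 3 fragments:
  1–12 → 12 bp
  13–82 → 70 bp
  83–151 → 69 bp
Sorted largest to smallest: 70, 69, 12 bp.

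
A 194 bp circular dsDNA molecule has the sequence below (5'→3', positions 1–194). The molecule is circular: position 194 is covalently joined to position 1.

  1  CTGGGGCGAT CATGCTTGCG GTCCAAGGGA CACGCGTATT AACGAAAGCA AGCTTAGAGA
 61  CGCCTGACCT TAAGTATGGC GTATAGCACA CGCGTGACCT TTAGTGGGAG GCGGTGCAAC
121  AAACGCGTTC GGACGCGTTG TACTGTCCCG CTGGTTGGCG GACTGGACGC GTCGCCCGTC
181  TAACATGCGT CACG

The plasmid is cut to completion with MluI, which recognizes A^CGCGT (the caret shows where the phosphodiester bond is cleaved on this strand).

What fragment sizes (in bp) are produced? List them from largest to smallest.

59, 58, 34, 33, 10 bp

MluI sites (ACGCGT) start at positions 32, 90, 123, 133, 167.
MluI cuts after the first base of each site, so after positions 32, 90, 123, 133, 167.
Circular molecule, 5 cuts → 5 fragments:
  33–90 → 58 bp
  91–123 → 33 bp
  124–133 → 10 bp
  134–167 → 34 bp
  168–194 then 1–32 → 27 + 32 = 59 bp
Sorted largest to smallest: 59, 58, 34, 33, 10 bp.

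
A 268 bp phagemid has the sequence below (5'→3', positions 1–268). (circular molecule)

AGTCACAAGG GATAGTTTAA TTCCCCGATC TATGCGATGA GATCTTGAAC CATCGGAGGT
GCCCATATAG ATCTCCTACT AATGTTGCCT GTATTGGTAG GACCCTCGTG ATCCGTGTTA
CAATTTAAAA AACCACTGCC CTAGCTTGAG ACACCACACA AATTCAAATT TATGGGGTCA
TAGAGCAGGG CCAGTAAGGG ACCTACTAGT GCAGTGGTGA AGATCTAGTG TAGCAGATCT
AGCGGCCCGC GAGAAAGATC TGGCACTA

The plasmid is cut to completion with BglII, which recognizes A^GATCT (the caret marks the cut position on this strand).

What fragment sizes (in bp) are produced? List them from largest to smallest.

BglII sites (AGATCT) start at positions 40, 69, 221, 235, 256.
BglII cuts after the first base of each site, so after positions 40, 69, 221, 235, 256.
Circular molecule, 5 cuts → 5 fragments:
  41–69 → 29 bp
  70–221 → 152 bp
  222–235 → 14 bp
  236–256 → 21 bp
  257–268 then 1–40 → 12 + 40 = 52 bp
Sorted largest to smallest: 152, 52, 29, 21, 14 bp.

152, 52, 29, 21, 14 bp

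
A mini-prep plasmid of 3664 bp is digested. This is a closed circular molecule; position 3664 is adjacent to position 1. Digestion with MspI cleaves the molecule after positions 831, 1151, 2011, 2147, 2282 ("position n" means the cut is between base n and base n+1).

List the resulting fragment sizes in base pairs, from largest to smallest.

2213, 860, 320, 136, 135 bp

Circular molecule, 5 cuts → 5 fragments:
  1151 − 831 = 320 bp
  2011 − 1151 = 860 bp
  2147 − 2011 = 136 bp
  2282 − 2147 = 135 bp
  wrap: 3664 − 2282 + 831 = 2213 bp
Sorted largest to smallest: 2213, 860, 320, 136, 135 bp.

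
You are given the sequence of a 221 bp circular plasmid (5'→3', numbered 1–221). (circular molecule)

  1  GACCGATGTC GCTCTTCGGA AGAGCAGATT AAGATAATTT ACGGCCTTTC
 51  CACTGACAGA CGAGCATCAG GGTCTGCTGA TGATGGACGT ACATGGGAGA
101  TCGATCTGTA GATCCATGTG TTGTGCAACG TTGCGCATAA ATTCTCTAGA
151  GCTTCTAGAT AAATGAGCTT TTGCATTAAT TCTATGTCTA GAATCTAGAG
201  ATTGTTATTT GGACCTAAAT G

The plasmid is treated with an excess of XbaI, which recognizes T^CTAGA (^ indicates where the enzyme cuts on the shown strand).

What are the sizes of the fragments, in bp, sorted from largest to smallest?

172, 33, 9, 7 bp

XbaI sites (TCTAGA) start at positions 145, 154, 187, 194.
XbaI cuts after the first base of each site, so after positions 145, 154, 187, 194.
Circular molecule, 4 cuts → 4 fragments:
  146–154 → 9 bp
  155–187 → 33 bp
  188–194 → 7 bp
  195–221 then 1–145 → 27 + 145 = 172 bp
Sorted largest to smallest: 172, 33, 9, 7 bp.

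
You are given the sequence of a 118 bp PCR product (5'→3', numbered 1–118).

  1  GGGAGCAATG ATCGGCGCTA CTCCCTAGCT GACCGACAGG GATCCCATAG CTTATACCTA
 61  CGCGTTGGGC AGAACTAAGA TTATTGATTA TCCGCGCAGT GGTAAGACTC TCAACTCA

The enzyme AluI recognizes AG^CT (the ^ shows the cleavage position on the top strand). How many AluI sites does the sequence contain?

2

AGCT occurs starting at positions 27, 49.
AluI cuts at 2 sites.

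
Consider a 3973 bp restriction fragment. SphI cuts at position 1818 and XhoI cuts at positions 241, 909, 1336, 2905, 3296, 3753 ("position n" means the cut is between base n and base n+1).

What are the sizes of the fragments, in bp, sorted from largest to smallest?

1087, 668, 482, 457, 427, 391, 241, 220 bp

Combined cut positions (sorted): 241, 909, 1336, 1818, 2905, 3296, 3753.
Linear molecule, 7 cuts → 8 fragments:
  241 − 0 = 241 bp
  909 − 241 = 668 bp
  1336 − 909 = 427 bp
  1818 − 1336 = 482 bp
  2905 − 1818 = 1087 bp
  3296 − 2905 = 391 bp
  3753 − 3296 = 457 bp
  3973 − 3753 = 220 bp
Sorted largest to smallest: 1087, 668, 482, 457, 427, 391, 241, 220 bp.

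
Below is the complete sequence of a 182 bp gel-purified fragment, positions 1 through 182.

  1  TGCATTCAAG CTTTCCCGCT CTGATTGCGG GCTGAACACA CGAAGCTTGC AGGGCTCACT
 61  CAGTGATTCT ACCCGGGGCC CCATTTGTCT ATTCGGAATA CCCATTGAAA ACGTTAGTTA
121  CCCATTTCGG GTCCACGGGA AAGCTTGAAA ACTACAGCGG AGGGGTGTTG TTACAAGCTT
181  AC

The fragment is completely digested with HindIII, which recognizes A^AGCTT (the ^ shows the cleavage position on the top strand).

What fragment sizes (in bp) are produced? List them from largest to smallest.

98, 35, 34, 8, 7 bp

HindIII sites (AAGCTT) start at positions 8, 43, 141, 175.
HindIII cuts after the first base of each site, so after positions 8, 43, 141, 175.
Linear molecule, 4 cuts → 5 fragments:
  1–8 → 8 bp
  9–43 → 35 bp
  44–141 → 98 bp
  142–175 → 34 bp
  176–182 → 7 bp
Sorted largest to smallest: 98, 35, 34, 8, 7 bp.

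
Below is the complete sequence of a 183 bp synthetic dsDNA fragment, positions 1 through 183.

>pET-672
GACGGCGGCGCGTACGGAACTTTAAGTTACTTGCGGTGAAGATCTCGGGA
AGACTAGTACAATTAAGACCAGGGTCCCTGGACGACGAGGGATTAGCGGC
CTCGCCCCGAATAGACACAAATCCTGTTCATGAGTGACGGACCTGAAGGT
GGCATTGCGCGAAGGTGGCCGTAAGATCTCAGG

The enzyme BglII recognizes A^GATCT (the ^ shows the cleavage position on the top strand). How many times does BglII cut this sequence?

AGATCT occurs starting at positions 40, 174.
BglII cuts at 2 sites.

2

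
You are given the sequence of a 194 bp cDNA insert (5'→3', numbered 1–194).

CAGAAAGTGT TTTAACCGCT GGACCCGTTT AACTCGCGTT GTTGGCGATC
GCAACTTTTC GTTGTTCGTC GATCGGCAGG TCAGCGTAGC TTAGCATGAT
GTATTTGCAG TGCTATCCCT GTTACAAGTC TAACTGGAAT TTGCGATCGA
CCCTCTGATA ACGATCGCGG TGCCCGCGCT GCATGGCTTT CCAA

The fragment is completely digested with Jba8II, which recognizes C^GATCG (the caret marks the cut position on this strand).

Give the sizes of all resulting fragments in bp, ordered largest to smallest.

74, 46, 32, 24, 18 bp

Jba8II sites (CGATCG) start at positions 46, 70, 144, 162.
Jba8II cuts after the first base of each site, so after positions 46, 70, 144, 162.
Linear molecule, 4 cuts → 5 fragments:
  1–46 → 46 bp
  47–70 → 24 bp
  71–144 → 74 bp
  145–162 → 18 bp
  163–194 → 32 bp
Sorted largest to smallest: 74, 46, 32, 24, 18 bp.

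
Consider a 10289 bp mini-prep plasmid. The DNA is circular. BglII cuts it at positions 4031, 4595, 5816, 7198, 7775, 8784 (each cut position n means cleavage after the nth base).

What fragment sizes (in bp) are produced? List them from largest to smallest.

Circular molecule, 6 cuts → 6 fragments:
  4595 − 4031 = 564 bp
  5816 − 4595 = 1221 bp
  7198 − 5816 = 1382 bp
  7775 − 7198 = 577 bp
  8784 − 7775 = 1009 bp
  wrap: 10289 − 8784 + 4031 = 5536 bp
Sorted largest to smallest: 5536, 1382, 1221, 1009, 577, 564 bp.

5536, 1382, 1221, 1009, 577, 564 bp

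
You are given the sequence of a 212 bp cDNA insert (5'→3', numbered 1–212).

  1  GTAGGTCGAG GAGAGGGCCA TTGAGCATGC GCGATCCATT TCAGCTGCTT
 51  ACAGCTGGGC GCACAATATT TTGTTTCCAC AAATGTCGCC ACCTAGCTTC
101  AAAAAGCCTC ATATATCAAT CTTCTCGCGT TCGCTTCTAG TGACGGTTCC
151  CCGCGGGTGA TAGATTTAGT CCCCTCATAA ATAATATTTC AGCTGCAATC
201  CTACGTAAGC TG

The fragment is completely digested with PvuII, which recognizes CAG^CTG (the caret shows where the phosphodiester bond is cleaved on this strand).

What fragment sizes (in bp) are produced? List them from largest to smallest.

138, 44, 20, 10 bp

PvuII sites (CAGCTG) start at positions 42, 52, 190.
PvuII cuts after base 3 of each site, so after positions 44, 54, 192.
Linear molecule, 3 cuts → 4 fragments:
  1–44 → 44 bp
  45–54 → 10 bp
  55–192 → 138 bp
  193–212 → 20 bp
Sorted largest to smallest: 138, 44, 20, 10 bp.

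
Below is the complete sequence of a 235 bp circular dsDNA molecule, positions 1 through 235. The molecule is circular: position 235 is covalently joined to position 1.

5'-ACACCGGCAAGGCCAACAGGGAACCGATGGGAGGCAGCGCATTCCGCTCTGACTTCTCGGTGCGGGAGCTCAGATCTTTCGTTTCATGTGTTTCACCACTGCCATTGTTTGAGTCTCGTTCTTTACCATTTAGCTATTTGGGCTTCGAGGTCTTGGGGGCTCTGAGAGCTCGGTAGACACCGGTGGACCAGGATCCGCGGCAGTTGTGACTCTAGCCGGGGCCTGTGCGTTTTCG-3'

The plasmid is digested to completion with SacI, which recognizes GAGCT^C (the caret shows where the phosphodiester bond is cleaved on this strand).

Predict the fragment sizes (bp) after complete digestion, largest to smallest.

135, 100 bp

SacI sites (GAGCTC) start at positions 66, 166.
SacI cuts after base 5 of each site (before the last base), so after positions 70, 170.
Circular molecule, 2 cuts → 2 fragments:
  71–170 → 100 bp
  171–235 then 1–70 → 65 + 70 = 135 bp
Sorted largest to smallest: 135, 100 bp.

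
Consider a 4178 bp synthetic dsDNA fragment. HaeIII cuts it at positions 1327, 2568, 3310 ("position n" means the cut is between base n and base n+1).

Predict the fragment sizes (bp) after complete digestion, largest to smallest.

Linear molecule, 3 cuts → 4 fragments:
  1327 − 0 = 1327 bp
  2568 − 1327 = 1241 bp
  3310 − 2568 = 742 bp
  4178 − 3310 = 868 bp
Sorted largest to smallest: 1327, 1241, 868, 742 bp.

1327, 1241, 868, 742 bp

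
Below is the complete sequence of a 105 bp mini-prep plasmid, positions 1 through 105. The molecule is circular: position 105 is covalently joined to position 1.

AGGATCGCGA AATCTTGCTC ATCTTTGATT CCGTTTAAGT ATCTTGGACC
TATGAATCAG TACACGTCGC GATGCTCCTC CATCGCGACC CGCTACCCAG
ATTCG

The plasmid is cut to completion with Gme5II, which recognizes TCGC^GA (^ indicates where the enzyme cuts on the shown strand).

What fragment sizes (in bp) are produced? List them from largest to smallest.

Gme5II sites (TCGCGA) start at positions 5, 67, 83.
Gme5II cuts after base 4 of each site, so after positions 8, 70, 86.
Circular molecule, 3 cuts → 3 fragments:
  9–70 → 62 bp
  71–86 → 16 bp
  87–105 then 1–8 → 19 + 8 = 27 bp
Sorted largest to smallest: 62, 27, 16 bp.

62, 27, 16 bp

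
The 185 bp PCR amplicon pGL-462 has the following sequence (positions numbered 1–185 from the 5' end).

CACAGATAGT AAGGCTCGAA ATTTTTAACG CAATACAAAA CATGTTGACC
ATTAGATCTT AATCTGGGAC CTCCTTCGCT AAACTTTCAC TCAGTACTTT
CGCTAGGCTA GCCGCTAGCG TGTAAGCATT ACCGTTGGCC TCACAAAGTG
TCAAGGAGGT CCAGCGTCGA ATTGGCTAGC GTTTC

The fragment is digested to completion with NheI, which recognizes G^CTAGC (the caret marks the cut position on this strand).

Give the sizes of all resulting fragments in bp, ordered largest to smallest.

NheI sites (GCTAGC) start at positions 107, 114, 175.
NheI cuts after the first base of each site, so after positions 107, 114, 175.
Linear molecule, 3 cuts → 4 fragments:
  1–107 → 107 bp
  108–114 → 7 bp
  115–175 → 61 bp
  176–185 → 10 bp
Sorted largest to smallest: 107, 61, 10, 7 bp.

107, 61, 10, 7 bp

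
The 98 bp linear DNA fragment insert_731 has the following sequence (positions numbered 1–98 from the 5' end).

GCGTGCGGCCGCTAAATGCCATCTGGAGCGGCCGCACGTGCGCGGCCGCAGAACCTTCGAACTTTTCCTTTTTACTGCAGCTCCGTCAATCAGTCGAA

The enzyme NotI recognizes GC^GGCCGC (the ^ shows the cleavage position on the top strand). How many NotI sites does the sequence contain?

GCGGCCGC occurs starting at positions 5, 28, 42.
NotI cuts at 3 sites.

3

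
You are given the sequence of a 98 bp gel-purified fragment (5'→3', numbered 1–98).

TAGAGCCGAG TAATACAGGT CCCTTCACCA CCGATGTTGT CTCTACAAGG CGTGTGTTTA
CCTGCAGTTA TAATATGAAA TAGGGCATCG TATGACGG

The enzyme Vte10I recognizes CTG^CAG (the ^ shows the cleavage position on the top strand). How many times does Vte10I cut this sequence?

CTGCAG occurs starting at position 62.
Vte10I cuts at 1 site.

1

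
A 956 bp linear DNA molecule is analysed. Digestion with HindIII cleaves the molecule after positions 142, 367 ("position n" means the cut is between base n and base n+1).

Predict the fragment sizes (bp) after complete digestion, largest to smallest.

Linear molecule, 2 cuts → 3 fragments:
  142 − 0 = 142 bp
  367 − 142 = 225 bp
  956 − 367 = 589 bp
Sorted largest to smallest: 589, 225, 142 bp.

589, 225, 142 bp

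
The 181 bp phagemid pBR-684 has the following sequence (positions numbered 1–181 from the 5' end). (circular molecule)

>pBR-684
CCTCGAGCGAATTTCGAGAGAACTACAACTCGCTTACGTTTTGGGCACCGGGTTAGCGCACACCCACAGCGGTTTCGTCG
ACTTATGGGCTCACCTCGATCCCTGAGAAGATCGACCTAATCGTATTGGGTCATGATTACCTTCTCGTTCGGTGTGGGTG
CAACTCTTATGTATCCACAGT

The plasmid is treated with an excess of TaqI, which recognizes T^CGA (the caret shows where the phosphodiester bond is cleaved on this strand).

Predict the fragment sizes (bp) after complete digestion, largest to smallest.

72, 64, 18, 16, 11 bp

TaqI sites (TCGA) start at positions 3, 14, 78, 96, 112.
TaqI cuts after the first base of each site, so after positions 3, 14, 78, 96, 112.
Circular molecule, 5 cuts → 5 fragments:
  4–14 → 11 bp
  15–78 → 64 bp
  79–96 → 18 bp
  97–112 → 16 bp
  113–181 then 1–3 → 69 + 3 = 72 bp
Sorted largest to smallest: 72, 64, 18, 16, 11 bp.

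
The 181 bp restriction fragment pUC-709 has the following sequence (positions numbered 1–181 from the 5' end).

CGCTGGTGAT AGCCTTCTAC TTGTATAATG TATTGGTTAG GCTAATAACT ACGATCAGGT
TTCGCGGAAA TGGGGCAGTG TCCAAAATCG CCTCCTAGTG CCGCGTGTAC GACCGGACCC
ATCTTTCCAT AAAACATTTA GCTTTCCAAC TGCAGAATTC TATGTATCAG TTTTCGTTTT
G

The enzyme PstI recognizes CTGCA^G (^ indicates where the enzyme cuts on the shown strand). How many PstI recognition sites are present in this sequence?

1

CTGCAG occurs starting at position 150.
PstI cuts at 1 site.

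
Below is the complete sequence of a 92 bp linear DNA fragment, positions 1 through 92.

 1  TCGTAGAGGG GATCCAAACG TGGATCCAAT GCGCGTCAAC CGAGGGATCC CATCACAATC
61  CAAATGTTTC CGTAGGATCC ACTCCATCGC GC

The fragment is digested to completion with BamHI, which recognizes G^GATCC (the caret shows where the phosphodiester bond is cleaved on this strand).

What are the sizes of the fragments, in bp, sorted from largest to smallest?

BamHI sites (GGATCC) start at positions 10, 22, 45, 75.
BamHI cuts after the first base of each site, so after positions 10, 22, 45, 75.
Linear molecule, 4 cuts → 5 fragments:
  1–10 → 10 bp
  11–22 → 12 bp
  23–45 → 23 bp
  46–75 → 30 bp
  76–92 → 17 bp
Sorted largest to smallest: 30, 23, 17, 12, 10 bp.

30, 23, 17, 12, 10 bp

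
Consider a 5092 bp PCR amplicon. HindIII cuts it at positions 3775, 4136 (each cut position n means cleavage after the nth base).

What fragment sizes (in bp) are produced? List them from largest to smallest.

Linear molecule, 2 cuts → 3 fragments:
  3775 − 0 = 3775 bp
  4136 − 3775 = 361 bp
  5092 − 4136 = 956 bp
Sorted largest to smallest: 3775, 956, 361 bp.

3775, 956, 361 bp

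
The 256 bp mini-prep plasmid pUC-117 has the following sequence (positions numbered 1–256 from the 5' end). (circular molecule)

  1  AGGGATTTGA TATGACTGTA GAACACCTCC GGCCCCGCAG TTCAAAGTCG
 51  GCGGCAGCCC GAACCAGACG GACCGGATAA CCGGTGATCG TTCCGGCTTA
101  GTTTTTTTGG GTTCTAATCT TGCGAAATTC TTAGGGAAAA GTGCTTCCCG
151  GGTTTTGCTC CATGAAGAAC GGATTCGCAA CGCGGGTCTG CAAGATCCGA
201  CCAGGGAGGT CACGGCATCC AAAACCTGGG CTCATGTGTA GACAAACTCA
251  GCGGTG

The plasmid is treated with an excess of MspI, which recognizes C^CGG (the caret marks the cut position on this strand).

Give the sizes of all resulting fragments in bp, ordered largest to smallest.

137, 55, 44, 12, 8 bp

MspI sites (CCGG) start at positions 29, 73, 81, 93, 148.
MspI cuts after the first base of each site, so after positions 29, 73, 81, 93, 148.
Circular molecule, 5 cuts → 5 fragments:
  30–73 → 44 bp
  74–81 → 8 bp
  82–93 → 12 bp
  94–148 → 55 bp
  149–256 then 1–29 → 108 + 29 = 137 bp
Sorted largest to smallest: 137, 55, 44, 12, 8 bp.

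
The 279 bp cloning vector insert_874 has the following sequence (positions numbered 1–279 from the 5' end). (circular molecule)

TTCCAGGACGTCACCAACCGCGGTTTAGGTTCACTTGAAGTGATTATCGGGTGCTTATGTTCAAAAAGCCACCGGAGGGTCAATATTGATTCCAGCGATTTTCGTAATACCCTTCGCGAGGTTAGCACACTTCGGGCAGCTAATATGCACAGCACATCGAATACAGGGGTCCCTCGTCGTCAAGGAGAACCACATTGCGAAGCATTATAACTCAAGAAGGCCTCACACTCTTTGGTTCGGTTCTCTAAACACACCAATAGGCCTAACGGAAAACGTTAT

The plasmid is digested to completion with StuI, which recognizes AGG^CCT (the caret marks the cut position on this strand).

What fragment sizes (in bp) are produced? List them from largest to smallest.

238, 41 bp

StuI sites (AGGCCT) start at positions 218, 259.
StuI cuts after base 3 of each site, so after positions 220, 261.
Circular molecule, 2 cuts → 2 fragments:
  221–261 → 41 bp
  262–279 then 1–220 → 18 + 220 = 238 bp
Sorted largest to smallest: 238, 41 bp.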